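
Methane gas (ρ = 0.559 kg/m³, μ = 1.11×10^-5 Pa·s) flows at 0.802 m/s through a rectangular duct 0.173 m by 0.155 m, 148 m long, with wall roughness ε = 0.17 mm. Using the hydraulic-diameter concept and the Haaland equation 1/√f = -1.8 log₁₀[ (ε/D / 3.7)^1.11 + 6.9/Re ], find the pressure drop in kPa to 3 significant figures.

ΔP ≈ 0.00583 kPa

Hydraulic diameter D_h = 4A/P = 4·(0.173·0.155)/(2·(0.173+0.155)) = 0.1073/0.656 = 0.1635 m.
Re = ρVD_h/μ = 0.559·0.802·0.1635/1.11e-05 = 6604.
ε/D_h = 0.00017/0.1635 = 0.00104; Haaland gives 1/√f = -1.8 log₁₀[0.000114+0.00104] = 5.285, so f = 0.03581.
ΔP = f(L/D_h)(ρV²/2) = 0.03581·148/0.1635·0.1798 = 5.827 Pa.
ΔP = 0.00583 kPa.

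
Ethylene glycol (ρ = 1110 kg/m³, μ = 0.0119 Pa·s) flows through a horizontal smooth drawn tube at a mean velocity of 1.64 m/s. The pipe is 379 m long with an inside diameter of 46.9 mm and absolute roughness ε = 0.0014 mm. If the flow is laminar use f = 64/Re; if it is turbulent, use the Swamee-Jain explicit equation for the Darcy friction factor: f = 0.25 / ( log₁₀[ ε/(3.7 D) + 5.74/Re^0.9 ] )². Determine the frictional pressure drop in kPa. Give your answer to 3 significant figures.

ΔP ≈ 411 kPa

Reynolds number Re = ρVD/μ = 1110 · 1.64 · 0.0469 / 0.0119 = 7175.
Re > 4000 → turbulent. Relative roughness ε/D = 1.4e-06/0.0469 = 2.99e-05. Swamee-Jain: f = 0.25/(log₁₀[2.99e-05/3.7 + 5.74/7175^0.9])² = 0.25/(log₁₀[8.07e-06 + 0.00194])² = 0.25/(-2.71)² = 0.03405.
Darcy-Weisbach: ΔP = f(L/D)(ρV²/2) = 0.03405·(379/0.0469)·(1110·1.64²/2) = 0.03405·8081·1493 = 4.108e+05 Pa.
ΔP = 4.108e+05 Pa = 411 kPa.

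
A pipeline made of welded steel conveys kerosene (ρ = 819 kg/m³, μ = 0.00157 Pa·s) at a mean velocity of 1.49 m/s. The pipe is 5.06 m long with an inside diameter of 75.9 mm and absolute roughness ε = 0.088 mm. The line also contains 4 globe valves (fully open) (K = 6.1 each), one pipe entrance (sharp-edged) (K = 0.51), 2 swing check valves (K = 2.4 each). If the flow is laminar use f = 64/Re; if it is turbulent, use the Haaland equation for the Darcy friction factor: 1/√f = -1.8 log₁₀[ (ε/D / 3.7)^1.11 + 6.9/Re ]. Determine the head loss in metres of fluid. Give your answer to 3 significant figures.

h_f ≈ 3.54 m

Reynolds number Re = ρVD/μ = 819 · 1.49 · 0.0759 / 0.00157 = 5.899e+04.
Re > 4000 → turbulent. Relative roughness ε/D = 8.8e-05/0.0759 = 0.00116. Haaland: 1/√f = -1.8 log₁₀[(0.00116/3.7)^1.11 + 6.9/5.899e+04] = -1.8 log₁₀[0.000129 + 0.000117] = 6.496, so f = 0.02369.
Total minor-loss coefficient ΣK = 4·6.1 + 1·0.51 + 2·2.4 = 29.7.
ΔP = [f·L/D + ΣK]·(ρV²/2) = [0.02369·5.06/0.0759 + 29.7]·(819·1.49²/2) = [1.58 + 29.7]·909.1 = 2.845e+04 Pa.
Head loss h_f = ΔP/(ρg) = 2.845e+04/(819·9.81) = 3.54 m.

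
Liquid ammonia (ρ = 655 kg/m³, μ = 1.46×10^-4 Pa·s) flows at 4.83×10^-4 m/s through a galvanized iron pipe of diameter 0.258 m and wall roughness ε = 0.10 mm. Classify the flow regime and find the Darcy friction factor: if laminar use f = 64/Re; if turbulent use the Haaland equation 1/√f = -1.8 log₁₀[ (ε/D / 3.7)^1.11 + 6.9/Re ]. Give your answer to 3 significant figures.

f ≈ 0.114

Re = ρVD/μ = 655·0.000483·0.258/0.000146 = 559.1.
Re < 2300 → laminar, so f = 64/Re = 0.1145 (roughness is irrelevant in laminar flow).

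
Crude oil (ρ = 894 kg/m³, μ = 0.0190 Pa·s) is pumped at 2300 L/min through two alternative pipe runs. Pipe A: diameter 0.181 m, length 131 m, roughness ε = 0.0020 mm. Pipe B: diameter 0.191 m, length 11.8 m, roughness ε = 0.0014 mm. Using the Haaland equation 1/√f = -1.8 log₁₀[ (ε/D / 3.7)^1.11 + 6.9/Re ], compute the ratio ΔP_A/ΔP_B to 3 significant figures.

ΔP_A/ΔP_B ≈ 14.3

Pipe A: V = Q/A = 0.03833/0.02573 = 1.49 m/s; Re = 1.269e+04; ε/D = 1.1e-05; Haaland → f = 0.02897; ΔP_A = f(L/D)(ρV²/2) = 2.08e+04 Pa.
Pipe B: V = Q/A = 0.03833/0.02865 = 1.338 m/s; Re = 1.202e+04; ε/D = 7.33e-06; Haaland → f = 0.02939; ΔP_B = f(L/D)(ρV²/2) = 1453 Pa.
ΔP_A/ΔP_B = 2.08e+04/1453 = 14.3.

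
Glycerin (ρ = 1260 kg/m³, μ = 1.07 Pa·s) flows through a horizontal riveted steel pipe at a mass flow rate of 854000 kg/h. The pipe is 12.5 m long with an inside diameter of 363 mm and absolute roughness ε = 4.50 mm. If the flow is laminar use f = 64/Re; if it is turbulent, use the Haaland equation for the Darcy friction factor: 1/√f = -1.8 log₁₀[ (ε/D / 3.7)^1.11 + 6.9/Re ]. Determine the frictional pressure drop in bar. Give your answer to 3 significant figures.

ΔP ≈ 0.0591 bar

ṁ = 854000 kg/h = 854000/3600 = 237.2 kg/s.
A = πD²/4 = π(0.363)²/4 = 0.1035 m²; mean velocity V = ṁ/(ρA) = 237.2/(1260 · 0.1035) = 1.819 m/s.
Reynolds number Re = ρVD/μ = 1260 · 1.819 · 0.363 / 1.07 = 777.6.
Re < 2300 → laminar flow, so f = 64/Re = 64/777.6 = 0.0823 (the turbulent correlation is not needed).
Darcy-Weisbach: ΔP = f(L/D)(ρV²/2) = 0.0823·(12.5/0.363)·(1260·1.819²/2) = 0.0823·34.44·2085 = 5909 Pa.
ΔP = 5909 Pa = 0.0591 bar.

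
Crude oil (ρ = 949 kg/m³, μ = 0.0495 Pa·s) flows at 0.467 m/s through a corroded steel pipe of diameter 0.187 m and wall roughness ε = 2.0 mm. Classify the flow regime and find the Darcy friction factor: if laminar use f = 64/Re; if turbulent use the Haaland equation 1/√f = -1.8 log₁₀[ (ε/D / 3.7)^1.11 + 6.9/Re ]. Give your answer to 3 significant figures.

f ≈ 0.0382

Re = ρVD/μ = 949·0.467·0.187/0.0495 = 1674.
Re < 2300 → laminar, so f = 64/Re = 0.03823 (roughness is irrelevant in laminar flow).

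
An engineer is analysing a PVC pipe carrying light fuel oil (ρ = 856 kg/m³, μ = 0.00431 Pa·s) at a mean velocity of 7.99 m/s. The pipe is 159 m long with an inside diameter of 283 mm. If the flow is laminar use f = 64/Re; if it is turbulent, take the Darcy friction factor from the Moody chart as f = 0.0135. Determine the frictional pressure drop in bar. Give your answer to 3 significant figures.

ΔP ≈ 2.07 bar

Reynolds number Re = ρVD/μ = 856 · 7.99 · 0.283 / 0.00431 = 4.491e+05.
Re > 4000 → turbulent; use the Moody-chart value f = 0.0135.
Darcy-Weisbach: ΔP = f(L/D)(ρV²/2) = 0.0135·(159/0.283)·(856·7.99²/2) = 0.0135·561.8·2.732e+04 = 2.072e+05 Pa.
ΔP = 2.072e+05 Pa = 2.07 bar.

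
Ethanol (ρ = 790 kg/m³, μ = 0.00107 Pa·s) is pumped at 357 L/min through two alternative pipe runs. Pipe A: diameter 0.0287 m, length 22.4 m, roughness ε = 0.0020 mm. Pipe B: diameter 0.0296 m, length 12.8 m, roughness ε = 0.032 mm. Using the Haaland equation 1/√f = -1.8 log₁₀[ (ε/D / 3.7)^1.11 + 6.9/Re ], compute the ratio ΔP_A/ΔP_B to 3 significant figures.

ΔP_A/ΔP_B ≈ 1.54

Pipe A: V = Q/A = 0.00595/0.0006469 = 9.197 m/s; Re = 1.949e+05; ε/D = 6.97e-05; Haaland → f = 0.01604; ΔP_A = f(L/D)(ρV²/2) = 4.184e+05 Pa.
Pipe B: V = Q/A = 0.00595/0.0006881 = 8.647 m/s; Re = 1.89e+05; ε/D = 0.00108; Haaland → f = 0.02129; ΔP_B = f(L/D)(ρV²/2) = 2.719e+05 Pa.
ΔP_A/ΔP_B = 4.184e+05/2.719e+05 = 1.54.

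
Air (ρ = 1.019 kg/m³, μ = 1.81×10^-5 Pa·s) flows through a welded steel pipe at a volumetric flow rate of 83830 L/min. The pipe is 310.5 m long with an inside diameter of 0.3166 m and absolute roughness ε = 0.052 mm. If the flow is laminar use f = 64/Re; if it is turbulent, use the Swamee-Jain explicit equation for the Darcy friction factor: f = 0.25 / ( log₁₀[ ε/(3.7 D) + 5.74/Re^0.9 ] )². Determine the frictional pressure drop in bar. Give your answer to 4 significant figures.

ΔP ≈ 0.02505 bar

Q = 83830 L/min = 83830/60000 = 1.397 m³/s.
Cross-sectional area A = πD²/4 = π(0.3166)²/4 = 0.07872 m²; mean velocity V = Q/A = 1.397/0.07872 = 17.75 m/s.
Reynolds number Re = ρVD/μ = 1.019 · 17.75 · 0.3166 / 1.81e-05 = 3.163e+05.
Re > 4000 → turbulent. Relative roughness ε/D = 5.2e-05/0.3166 = 0.000164. Swamee-Jain: f = 0.25/(log₁₀[0.000164/3.7 + 5.74/3.163e+05^0.9])² = 0.25/(log₁₀[4.44e-05 + 6.44e-05])² = 0.25/(-3.963)² = 0.01591.
Darcy-Weisbach: ΔP = f(L/D)(ρV²/2) = 0.01591·(310.5/0.3166)·(1.019·17.75²/2) = 0.01591·980.7·160.5 = 2505 Pa.
ΔP = 2505 Pa = 0.02505 bar.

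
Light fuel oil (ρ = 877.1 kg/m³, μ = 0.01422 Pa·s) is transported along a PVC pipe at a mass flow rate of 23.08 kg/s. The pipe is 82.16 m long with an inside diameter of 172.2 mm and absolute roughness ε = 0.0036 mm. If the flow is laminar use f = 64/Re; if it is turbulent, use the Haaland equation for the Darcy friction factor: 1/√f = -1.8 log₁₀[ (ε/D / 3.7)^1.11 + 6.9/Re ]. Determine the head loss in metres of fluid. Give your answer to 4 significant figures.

A = πD²/4 = π(0.1722)²/4 = 0.02329 m²; mean velocity V = ṁ/(ρA) = 23.08/(877.1 · 0.02329) = 1.13 m/s.
Reynolds number Re = ρVD/μ = 877.1 · 1.13 · 0.1722 / 0.0142 = 1.2e+04.
Re > 4000 → turbulent. Relative roughness ε/D = 3.6e-06/0.1722 = 2.09e-05. Haaland: 1/√f = -1.8 log₁₀[(2.09e-05/3.7)^1.11 + 6.9/1.2e+04] = -1.8 log₁₀[1.5e-06 + 0.000575] = 5.831, so f = 0.02942.
Darcy-Weisbach: ΔP = f(L/D)(ρV²/2) = 0.02942·(82.16/0.1722)·(877.1·1.13²/2) = 0.02942·477.1·559.9 = 7857 Pa.
Head loss h_f = ΔP/(ρg) = 7857/(877.1·9.81) = 0.9132 m.

h_f ≈ 0.9132 m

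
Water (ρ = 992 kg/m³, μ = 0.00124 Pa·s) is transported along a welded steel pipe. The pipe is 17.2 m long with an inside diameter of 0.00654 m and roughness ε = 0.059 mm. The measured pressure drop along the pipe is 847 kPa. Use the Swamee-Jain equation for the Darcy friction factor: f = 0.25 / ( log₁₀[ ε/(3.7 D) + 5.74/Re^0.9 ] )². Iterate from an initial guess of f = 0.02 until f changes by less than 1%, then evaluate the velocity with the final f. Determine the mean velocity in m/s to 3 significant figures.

V ≈ 4.03 m/s

Rearranging Darcy-Weisbach: V = √(2·ΔP·D/(f·L·ρ)). With ε/D = 5.9e-05/0.00654 = 0.00902, iterate starting from f = 0.02:
  f = 0.02 → V = √(2·8.47e+05·0.00654/(0.02·17.2·992)) = 5.698 m/s; Re = ρVD/μ = 2.981e+04; f → 0.03918
  f = 0.03918 → V = 4.071 m/s; Re = 2.13e+04; f → 0.04003
  f = 0.04003 → V = 4.028 m/s; Re = 2.107e+04; f → 0.04006
Converged (Δf/f < 1%). With the final f = 0.04006: V = √(2·8.47e+05·0.00654/(0.04006·17.2·992)) = 4.026 m/s.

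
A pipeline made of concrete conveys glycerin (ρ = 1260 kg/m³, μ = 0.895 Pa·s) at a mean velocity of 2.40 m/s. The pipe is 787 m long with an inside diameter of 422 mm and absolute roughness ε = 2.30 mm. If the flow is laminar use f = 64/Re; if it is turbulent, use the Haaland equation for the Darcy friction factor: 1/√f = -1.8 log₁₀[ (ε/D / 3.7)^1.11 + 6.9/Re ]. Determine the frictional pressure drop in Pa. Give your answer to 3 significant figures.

Reynolds number Re = ρVD/μ = 1260 · 2.4 · 0.422 / 0.895 = 1426.
Re < 2300 → laminar flow, so f = 64/Re = 64/1426 = 0.04489 (the turbulent correlation is not needed).
Darcy-Weisbach: ΔP = f(L/D)(ρV²/2) = 0.04489·(787/0.422)·(1260·2.4²/2) = 0.04489·1865·3629 = 3.038e+05 Pa.

ΔP ≈ 304000 Pa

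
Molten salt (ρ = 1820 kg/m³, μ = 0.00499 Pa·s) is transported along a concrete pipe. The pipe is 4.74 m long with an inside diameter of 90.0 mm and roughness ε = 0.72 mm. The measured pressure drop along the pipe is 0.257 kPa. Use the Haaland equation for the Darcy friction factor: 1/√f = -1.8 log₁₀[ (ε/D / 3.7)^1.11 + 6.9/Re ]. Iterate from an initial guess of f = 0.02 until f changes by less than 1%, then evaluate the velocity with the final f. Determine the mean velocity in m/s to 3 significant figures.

Rearranging Darcy-Weisbach: V = √(2·ΔP·D/(f·L·ρ)). With ε/D = 0.00072/0.09 = 0.008, iterate starting from f = 0.02:
  f = 0.02 → V = √(2·257·0.09/(0.02·4.74·1820)) = 0.5178 m/s; Re = ρVD/μ = 1.7e+04; f → 0.03876
  f = 0.03876 → V = 0.372 m/s; Re = 1.221e+04; f → 0.03998
  f = 0.03998 → V = 0.3662 m/s; Re = 1.202e+04; f → 0.04005
Converged (Δf/f < 1%). With the final f = 0.04005: V = √(2·257·0.09/(0.04005·4.74·1820)) = 0.3659 m/s.

V ≈ 0.366 m/s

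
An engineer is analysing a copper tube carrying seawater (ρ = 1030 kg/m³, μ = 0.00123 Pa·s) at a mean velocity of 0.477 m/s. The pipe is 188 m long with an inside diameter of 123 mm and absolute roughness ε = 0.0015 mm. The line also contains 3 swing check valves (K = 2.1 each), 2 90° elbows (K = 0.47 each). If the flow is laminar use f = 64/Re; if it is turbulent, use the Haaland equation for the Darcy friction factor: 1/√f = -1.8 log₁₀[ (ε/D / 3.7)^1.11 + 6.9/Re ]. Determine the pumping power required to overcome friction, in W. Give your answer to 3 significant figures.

Reynolds number Re = ρVD/μ = 1030 · 0.477 · 0.123 / 0.00123 = 4.913e+04.
Re > 4000 → turbulent. Relative roughness ε/D = 1.5e-06/0.123 = 1.22e-05. Haaland: 1/√f = -1.8 log₁₀[(1.22e-05/3.7)^1.11 + 6.9/4.913e+04] = -1.8 log₁₀[8.22e-07 + 0.00014] = 6.93, so f = 0.02082.
Total minor-loss coefficient ΣK = 3·2.1 + 2·0.47 = 7.24.
ΔP = [f·L/D + ΣK]·(ρV²/2) = [0.02082·188/0.123 + 7.24]·(1030·0.477²/2) = [31.83 + 7.24]·117.2 = 4578 Pa.
Q = V·A = 0.477·0.01188 = 0.005668 m³/s.
Pumping power P = QΔP = 0.005668·4578 = 25.95 W = 25.9 W.

P ≈ 25.9 W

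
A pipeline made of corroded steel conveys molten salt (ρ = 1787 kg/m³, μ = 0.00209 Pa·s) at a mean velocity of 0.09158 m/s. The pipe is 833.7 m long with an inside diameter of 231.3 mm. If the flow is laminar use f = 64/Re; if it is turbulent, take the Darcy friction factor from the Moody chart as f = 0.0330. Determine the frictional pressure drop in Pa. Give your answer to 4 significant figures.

ΔP ≈ 891.3 Pa

Reynolds number Re = ρVD/μ = 1787 · 0.09158 · 0.2313 / 0.00209 = 1.811e+04.
Re > 4000 → turbulent; use the Moody-chart value f = 0.0330.
Darcy-Weisbach: ΔP = f(L/D)(ρV²/2) = 0.033·(833.7/0.2313)·(1787·0.09158²/2) = 0.033·3604·7.494 = 891.3 Pa.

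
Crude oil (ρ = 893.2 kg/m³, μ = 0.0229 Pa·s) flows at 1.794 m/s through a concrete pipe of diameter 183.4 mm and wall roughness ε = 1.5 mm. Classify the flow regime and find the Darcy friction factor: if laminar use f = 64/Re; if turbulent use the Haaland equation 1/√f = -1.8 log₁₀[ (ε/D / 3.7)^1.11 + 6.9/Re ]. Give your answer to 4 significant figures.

f ≈ 0.03998

Re = ρVD/μ = 893.2·1.794·0.1834/0.0229 = 1.283e+04.
Re > 4000 → turbulent. ε/D = 0.0015/0.1834 = 0.00818; Haaland: 1/√f = -1.8 log₁₀[0.00113 + 0.000538] = 5.001, so f = 0.03998.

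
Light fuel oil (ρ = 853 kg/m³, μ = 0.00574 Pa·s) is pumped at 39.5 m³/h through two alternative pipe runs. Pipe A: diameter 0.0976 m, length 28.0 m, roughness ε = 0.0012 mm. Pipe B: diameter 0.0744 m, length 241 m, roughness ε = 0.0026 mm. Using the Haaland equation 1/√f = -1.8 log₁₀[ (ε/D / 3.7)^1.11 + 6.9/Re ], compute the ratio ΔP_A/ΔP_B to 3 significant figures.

Pipe A: V = Q/A = 0.01097/0.007482 = 1.467 m/s; Re = 2.127e+04; ε/D = 1.23e-05; Haaland → f = 0.02537; ΔP_A = f(L/D)(ρV²/2) = 6677 Pa.
Pipe B: V = Q/A = 0.01097/0.004347 = 2.524 m/s; Re = 2.79e+04; ε/D = 3.49e-05; Haaland → f = 0.02379; ΔP_B = f(L/D)(ρV²/2) = 2.093e+05 Pa.
ΔP_A/ΔP_B = 6677/2.093e+05 = 0.0319.

ΔP_A/ΔP_B ≈ 0.0319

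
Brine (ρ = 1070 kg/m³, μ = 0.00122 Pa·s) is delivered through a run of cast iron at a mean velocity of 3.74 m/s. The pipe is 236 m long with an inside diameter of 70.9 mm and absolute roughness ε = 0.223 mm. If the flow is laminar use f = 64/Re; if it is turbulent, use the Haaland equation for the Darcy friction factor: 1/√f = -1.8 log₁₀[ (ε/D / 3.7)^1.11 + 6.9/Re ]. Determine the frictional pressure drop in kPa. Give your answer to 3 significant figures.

Reynolds number Re = ρVD/μ = 1070 · 3.74 · 0.0709 / 0.00122 = 2.326e+05.
Re > 4000 → turbulent. Relative roughness ε/D = 0.000223/0.0709 = 0.00315. Haaland: 1/√f = -1.8 log₁₀[(0.00315/3.7)^1.11 + 6.9/2.326e+05] = -1.8 log₁₀[0.000391 + 2.97e-05] = 6.078, so f = 0.02707.
Darcy-Weisbach: ΔP = f(L/D)(ρV²/2) = 0.02707·(236/0.0709)·(1070·3.74²/2) = 0.02707·3329·7483 = 6.743e+05 Pa.
ΔP = 6.743e+05 Pa = 674 kPa.

ΔP ≈ 674 kPa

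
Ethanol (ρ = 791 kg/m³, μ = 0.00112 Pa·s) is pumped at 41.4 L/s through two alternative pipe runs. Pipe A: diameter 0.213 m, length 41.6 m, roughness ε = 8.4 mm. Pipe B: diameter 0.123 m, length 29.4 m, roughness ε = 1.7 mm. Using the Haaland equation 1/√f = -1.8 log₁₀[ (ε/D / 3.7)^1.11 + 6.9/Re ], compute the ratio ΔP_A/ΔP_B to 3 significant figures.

ΔP_A/ΔP_B ≈ 0.137

Pipe A: V = Q/A = 0.0414/0.03563 = 1.162 m/s; Re = 1.748e+05; ε/D = 0.0394; Haaland → f = 0.06455; ΔP_A = f(L/D)(ρV²/2) = 6731 Pa.
Pipe B: V = Q/A = 0.0414/0.01188 = 3.484 m/s; Re = 3.027e+05; ε/D = 0.0138; Haaland → f = 0.04266; ΔP_B = f(L/D)(ρV²/2) = 4.895e+04 Pa.
ΔP_A/ΔP_B = 6731/4.895e+04 = 0.137.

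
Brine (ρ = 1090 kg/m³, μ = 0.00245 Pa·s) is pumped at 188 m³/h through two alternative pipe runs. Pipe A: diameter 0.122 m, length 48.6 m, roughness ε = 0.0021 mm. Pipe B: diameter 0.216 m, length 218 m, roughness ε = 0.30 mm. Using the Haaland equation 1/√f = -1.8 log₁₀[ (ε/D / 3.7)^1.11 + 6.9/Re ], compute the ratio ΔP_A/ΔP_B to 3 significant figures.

ΔP_A/ΔP_B ≈ 2.56

Pipe A: V = Q/A = 0.05222/0.01169 = 4.467 m/s; Re = 2.425e+05; ε/D = 1.72e-05; Haaland → f = 0.01505; ΔP_A = f(L/D)(ρV²/2) = 6.523e+04 Pa.
Pipe B: V = Q/A = 0.05222/0.03664 = 1.425 m/s; Re = 1.37e+05; ε/D = 0.00139; Haaland → f = 0.02277; ΔP_B = f(L/D)(ρV²/2) = 2.543e+04 Pa.
ΔP_A/ΔP_B = 6.523e+04/2.543e+04 = 2.56.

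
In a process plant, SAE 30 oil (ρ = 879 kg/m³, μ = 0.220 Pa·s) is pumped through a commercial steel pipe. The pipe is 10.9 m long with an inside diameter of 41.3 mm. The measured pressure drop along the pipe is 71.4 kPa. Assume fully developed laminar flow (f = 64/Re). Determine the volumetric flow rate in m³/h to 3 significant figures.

Q ≈ 7.65 m³/h

For laminar flow, f = 64/Re with Re = ρVD/μ, so Darcy-Weisbach reduces to ΔP = 32μLV/D². Solving for V: V = ΔP·D²/(32μL) = 7.14e+04·(0.0413)²/(32·0.22·10.9) = 1.587 m/s.
Check: Re = ρVD/μ = 879·1.587·0.0413/0.22 = 261.9 < 2300, so the laminar assumption holds.
Q = V·A = 1.587·(π/4·0.0413²) = 0.002126 m³/s = 7.65 m³/h.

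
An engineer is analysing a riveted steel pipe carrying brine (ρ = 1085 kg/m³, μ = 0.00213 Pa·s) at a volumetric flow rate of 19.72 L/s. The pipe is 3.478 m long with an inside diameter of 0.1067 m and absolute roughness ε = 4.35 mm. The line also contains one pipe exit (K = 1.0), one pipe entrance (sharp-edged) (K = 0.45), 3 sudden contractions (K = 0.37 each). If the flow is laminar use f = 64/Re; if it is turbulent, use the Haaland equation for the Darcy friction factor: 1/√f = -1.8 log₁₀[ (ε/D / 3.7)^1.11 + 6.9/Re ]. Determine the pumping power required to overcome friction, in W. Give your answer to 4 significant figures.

P ≈ 244.4 W

Q = 19.72 L/s = 19.72/1000 = 0.01972 m³/s.
Cross-sectional area A = πD²/4 = π(0.1067)²/4 = 0.008942 m²; mean velocity V = Q/A = 0.01972/0.008942 = 2.205 m/s.
Reynolds number Re = ρVD/μ = 1085 · 2.205 · 0.1067 / 0.00213 = 1.199e+05.
Re > 4000 → turbulent. Relative roughness ε/D = 0.00435/0.1067 = 0.0408. Haaland: 1/√f = -1.8 log₁₀[(0.0408/3.7)^1.11 + 6.9/1.199e+05] = -1.8 log₁₀[0.00671 + 5.76e-05] = 3.905, so f = 0.06557.
Total minor-loss coefficient ΣK = 1·1 + 1·0.45 + 3·0.37 = 2.56.
ΔP = [f·L/D + ΣK]·(ρV²/2) = [0.06557·3.478/0.1067 + 2.56]·(1085·2.205²/2) = [2.137 + 2.56]·2639 = 1.239e+04 Pa.
Pumping power P = QΔP = 0.01972·1.239e+04 = 244.42 W = 244.4 W.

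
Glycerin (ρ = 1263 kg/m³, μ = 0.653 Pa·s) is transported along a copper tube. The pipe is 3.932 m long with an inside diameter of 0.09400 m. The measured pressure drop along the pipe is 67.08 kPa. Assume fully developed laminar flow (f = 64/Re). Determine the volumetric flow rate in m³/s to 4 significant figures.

For laminar flow, f = 64/Re with Re = ρVD/μ, so Darcy-Weisbach reduces to ΔP = 32μLV/D². Solving for V: V = ΔP·D²/(32μL) = 6.708e+04·(0.094)²/(32·0.653·3.932) = 7.214 m/s.
Check: Re = ρVD/μ = 1263·7.214·0.094/0.653 = 1312 < 2300, so the laminar assumption holds.
Q = V·A = 7.214·(π/4·0.094²) = 0.05006 m³/s = 0.05006 m³/s.

Q ≈ 0.05006 m³/s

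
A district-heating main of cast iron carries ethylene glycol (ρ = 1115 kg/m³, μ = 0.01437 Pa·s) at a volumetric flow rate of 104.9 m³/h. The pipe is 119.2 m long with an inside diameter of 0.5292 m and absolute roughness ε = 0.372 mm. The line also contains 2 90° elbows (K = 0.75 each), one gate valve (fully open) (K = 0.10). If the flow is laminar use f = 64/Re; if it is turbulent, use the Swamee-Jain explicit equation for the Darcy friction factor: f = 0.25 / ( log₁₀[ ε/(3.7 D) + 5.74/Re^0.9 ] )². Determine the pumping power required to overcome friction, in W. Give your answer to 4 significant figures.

Q = 104.9 m³/h = 104.9/3600 = 0.02914 m³/s.
Cross-sectional area A = πD²/4 = π(0.5292)²/4 = 0.22 m²; mean velocity V = Q/A = 0.02914/0.22 = 0.1325 m/s.
Reynolds number Re = ρVD/μ = 1115 · 0.1325 · 0.5292 / 0.0144 = 5440.
Re > 4000 → turbulent. Relative roughness ε/D = 0.000372/0.5292 = 0.000703. Swamee-Jain: f = 0.25/(log₁₀[0.000703/3.7 + 5.74/5440^0.9])² = 0.25/(log₁₀[0.00019 + 0.00249])² = 0.25/(-2.571)² = 0.03781.
Total minor-loss coefficient ΣK = 2·0.75 + 1·0.1 = 1.6.
ΔP = [f·L/D + ΣK]·(ρV²/2) = [0.03781·119.2/0.5292 + 1.6]·(1115·0.1325²/2) = [8.518 + 1.6]·9.784 = 98.99 Pa.
Pumping power P = QΔP = 0.02914·98.99 = 2.8846 W = 2.885 W.

P ≈ 2.885 W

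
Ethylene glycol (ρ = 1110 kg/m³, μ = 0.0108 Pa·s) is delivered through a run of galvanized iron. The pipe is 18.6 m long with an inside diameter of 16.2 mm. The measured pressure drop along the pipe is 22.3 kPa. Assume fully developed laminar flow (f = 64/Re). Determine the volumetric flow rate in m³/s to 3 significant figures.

Q ≈ 1.88×10^-4 m³/s

For laminar flow, f = 64/Re with Re = ρVD/μ, so Darcy-Weisbach reduces to ΔP = 32μLV/D². Solving for V: V = ΔP·D²/(32μL) = 2.23e+04·(0.0162)²/(32·0.0108·18.6) = 0.9104 m/s.
Check: Re = ρVD/μ = 1110·0.9104·0.0162/0.0108 = 1516 < 2300, so the laminar assumption holds.
Q = V·A = 0.9104·(π/4·0.0162²) = 0.0001877 m³/s = 1.88×10^-4 m³/s.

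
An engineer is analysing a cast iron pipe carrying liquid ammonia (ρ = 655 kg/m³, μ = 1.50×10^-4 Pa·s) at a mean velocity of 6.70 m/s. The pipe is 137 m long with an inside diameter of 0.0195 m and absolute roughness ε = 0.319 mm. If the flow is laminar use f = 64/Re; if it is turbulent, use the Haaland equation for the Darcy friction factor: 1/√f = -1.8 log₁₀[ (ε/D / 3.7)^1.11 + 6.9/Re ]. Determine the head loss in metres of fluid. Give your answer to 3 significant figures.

h_f ≈ 728 m

Reynolds number Re = ρVD/μ = 655 · 6.7 · 0.0195 / 0.00015 = 5.705e+05.
Re > 4000 → turbulent. Relative roughness ε/D = 0.000319/0.0195 = 0.0164. Haaland: 1/√f = -1.8 log₁₀[(0.0164/3.7)^1.11 + 6.9/5.705e+05] = -1.8 log₁₀[0.00244 + 1.21e-05] = 4.7, so f = 0.04526.
Darcy-Weisbach: ΔP = f(L/D)(ρV²/2) = 0.04526·(137/0.0195)·(655·6.7²/2) = 0.04526·7026·1.47e+04 = 4.675e+06 Pa.
Head loss h_f = ΔP/(ρg) = 4.675e+06/(655·9.81) = 728 m.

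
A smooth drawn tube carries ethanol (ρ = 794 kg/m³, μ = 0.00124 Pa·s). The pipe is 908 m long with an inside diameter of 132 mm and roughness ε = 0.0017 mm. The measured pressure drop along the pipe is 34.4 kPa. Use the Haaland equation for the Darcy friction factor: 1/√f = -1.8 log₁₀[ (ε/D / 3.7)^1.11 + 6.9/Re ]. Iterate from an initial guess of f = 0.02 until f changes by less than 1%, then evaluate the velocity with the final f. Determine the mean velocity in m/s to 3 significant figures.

Rearranging Darcy-Weisbach: V = √(2·ΔP·D/(f·L·ρ)). With ε/D = 1.7e-06/0.132 = 1.29e-05, iterate starting from f = 0.02:
  f = 0.02 → V = √(2·3.44e+04·0.132/(0.02·908·794)) = 0.7936 m/s; Re = ρVD/μ = 6.708e+04; f → 0.01944
  f = 0.01944 → V = 0.8049 m/s; Re = 6.803e+04; f → 0.01939
Converged (Δf/f < 1%). With the final f = 0.01939: V = √(2·3.44e+04·0.132/(0.01939·908·794)) = 0.8061 m/s.

V ≈ 0.806 m/s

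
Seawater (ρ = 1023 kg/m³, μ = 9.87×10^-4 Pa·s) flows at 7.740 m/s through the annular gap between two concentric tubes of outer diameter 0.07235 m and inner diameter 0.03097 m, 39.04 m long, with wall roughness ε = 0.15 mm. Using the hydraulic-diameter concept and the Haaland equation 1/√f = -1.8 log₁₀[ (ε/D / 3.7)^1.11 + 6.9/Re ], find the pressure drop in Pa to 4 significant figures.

ΔP ≈ 809200 Pa

Hydraulic diameter D_h = 4A/P = D_o - D_i = 0.07235 - 0.03097 = 0.04138 m.
Re = ρVD_h/μ = 1023·7.74·0.04138/0.000987 = 3.32e+05.
ε/D_h = 0.00015/0.04138 = 0.00362; Haaland gives 1/√f = -1.8 log₁₀[0.000457+2.08e-05] = 5.977, so f = 0.02799.
ΔP = f(L/D_h)(ρV²/2) = 0.02799·39.04/0.04138·3.064e+04 = 8.092e+05 Pa.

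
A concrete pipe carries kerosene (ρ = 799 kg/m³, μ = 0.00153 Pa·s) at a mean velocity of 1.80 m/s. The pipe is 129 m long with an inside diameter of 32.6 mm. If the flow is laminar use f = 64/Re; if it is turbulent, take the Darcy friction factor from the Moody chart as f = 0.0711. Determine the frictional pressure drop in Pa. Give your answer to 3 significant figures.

ΔP ≈ 364000 Pa

Reynolds number Re = ρVD/μ = 799 · 1.8 · 0.0326 / 0.00153 = 3.064e+04.
Re > 4000 → turbulent; use the Moody-chart value f = 0.0711.
Darcy-Weisbach: ΔP = f(L/D)(ρV²/2) = 0.0711·(129/0.0326)·(799·1.8²/2) = 0.0711·3957·1294 = 3.642e+05 Pa.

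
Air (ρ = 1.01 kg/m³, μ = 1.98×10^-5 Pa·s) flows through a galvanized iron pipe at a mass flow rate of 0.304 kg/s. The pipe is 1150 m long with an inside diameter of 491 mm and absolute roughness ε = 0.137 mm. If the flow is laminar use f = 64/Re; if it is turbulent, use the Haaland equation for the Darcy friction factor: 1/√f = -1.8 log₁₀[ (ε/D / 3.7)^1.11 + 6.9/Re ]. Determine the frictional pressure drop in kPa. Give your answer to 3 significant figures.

A = πD²/4 = π(0.491)²/4 = 0.1893 m²; mean velocity V = ṁ/(ρA) = 0.304/(1.01 · 0.1893) = 1.59 m/s.
Reynolds number Re = ρVD/μ = 1.01 · 1.59 · 0.491 / 1.98e-05 = 3.981e+04.
Re > 4000 → turbulent. Relative roughness ε/D = 0.000137/0.491 = 0.000279. Haaland: 1/√f = -1.8 log₁₀[(0.000279/3.7)^1.11 + 6.9/3.981e+04] = -1.8 log₁₀[2.65e-05 + 0.000173] = 6.659, so f = 0.02255.
Darcy-Weisbach: ΔP = f(L/D)(ρV²/2) = 0.02255·(1150/0.491)·(1.01·1.59²/2) = 0.02255·2342·1.276 = 67.41 Pa.
ΔP = 67.41 Pa = 0.0674 kPa.

ΔP ≈ 0.0674 kPa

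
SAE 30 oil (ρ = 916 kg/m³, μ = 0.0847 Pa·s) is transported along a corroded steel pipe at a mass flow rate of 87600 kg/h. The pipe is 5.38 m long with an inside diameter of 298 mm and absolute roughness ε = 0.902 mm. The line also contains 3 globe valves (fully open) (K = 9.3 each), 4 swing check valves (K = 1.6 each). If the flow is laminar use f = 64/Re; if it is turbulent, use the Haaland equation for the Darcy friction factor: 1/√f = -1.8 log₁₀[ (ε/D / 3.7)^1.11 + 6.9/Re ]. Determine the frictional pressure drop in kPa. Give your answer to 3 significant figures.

ṁ = 87600 kg/h = 87600/3600 = 24.33 kg/s.
A = πD²/4 = π(0.298)²/4 = 0.06975 m²; mean velocity V = ṁ/(ρA) = 24.33/(916 · 0.06975) = 0.3809 m/s.
Reynolds number Re = ρVD/μ = 916 · 0.3809 · 0.298 / 0.0847 = 1227.
Re < 2300 → laminar flow, so f = 64/Re = 64/1227 = 0.05214 (the turbulent correlation is not needed).
Total minor-loss coefficient ΣK = 3·9.3 + 4·1.6 = 34.3.
ΔP = [f·L/D + ΣK]·(ρV²/2) = [0.05214·5.38/0.298 + 34.3]·(916·0.3809²/2) = [0.9413 + 34.3]·66.44 = 2341 Pa.
ΔP = 2341 Pa = 2.34 kPa.

ΔP ≈ 2.34 kPa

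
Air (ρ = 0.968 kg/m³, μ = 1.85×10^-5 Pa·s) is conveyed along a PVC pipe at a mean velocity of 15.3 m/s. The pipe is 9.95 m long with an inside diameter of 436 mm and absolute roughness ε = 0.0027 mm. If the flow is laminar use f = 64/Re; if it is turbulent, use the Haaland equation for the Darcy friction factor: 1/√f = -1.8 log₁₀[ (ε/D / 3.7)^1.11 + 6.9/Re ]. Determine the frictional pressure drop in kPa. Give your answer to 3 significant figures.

ΔP ≈ 0.0362 kPa

Reynolds number Re = ρVD/μ = 0.968 · 15.3 · 0.436 / 1.85e-05 = 3.49e+05.
Re > 4000 → turbulent. Relative roughness ε/D = 2.7e-06/0.436 = 6.19e-06. Haaland: 1/√f = -1.8 log₁₀[(6.19e-06/3.7)^1.11 + 6.9/3.49e+05] = -1.8 log₁₀[3.88e-07 + 1.98e-05] = 8.452, so f = 0.014.
Darcy-Weisbach: ΔP = f(L/D)(ρV²/2) = 0.014·(9.95/0.436)·(0.968·15.3²/2) = 0.014·22.82·113.3 = 36.19 Pa.
ΔP = 36.19 Pa = 0.0362 kPa.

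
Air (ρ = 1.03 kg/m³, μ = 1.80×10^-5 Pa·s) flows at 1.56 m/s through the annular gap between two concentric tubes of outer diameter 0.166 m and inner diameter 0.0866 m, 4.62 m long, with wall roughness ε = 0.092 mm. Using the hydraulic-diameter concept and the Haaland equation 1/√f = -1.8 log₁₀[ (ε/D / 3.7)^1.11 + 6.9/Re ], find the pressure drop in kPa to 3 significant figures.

Hydraulic diameter D_h = 4A/P = D_o - D_i = 0.166 - 0.0866 = 0.0794 m.
Re = ρVD_h/μ = 1.03·1.56·0.0794/1.8e-05 = 7088.
ε/D_h = 9.2e-05/0.0794 = 0.00116; Haaland gives 1/√f = -1.8 log₁₀[0.000129+0.000974] = 5.324, so f = 0.03528.
ΔP = f(L/D_h)(ρV²/2) = 0.03528·4.62/0.0794·1.253 = 2.573 Pa.
ΔP = 0.00257 kPa.

ΔP ≈ 0.00257 kPa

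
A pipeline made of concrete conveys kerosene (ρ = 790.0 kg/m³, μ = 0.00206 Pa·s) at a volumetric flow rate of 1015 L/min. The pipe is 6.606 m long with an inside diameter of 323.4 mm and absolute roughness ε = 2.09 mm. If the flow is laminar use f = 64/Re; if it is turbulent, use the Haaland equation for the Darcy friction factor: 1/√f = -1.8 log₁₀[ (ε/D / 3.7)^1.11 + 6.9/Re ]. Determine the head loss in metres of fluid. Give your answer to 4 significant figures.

h_f ≈ 0.001573 m

Q = 1015 L/min = 1015/60000 = 0.01692 m³/s.
Cross-sectional area A = πD²/4 = π(0.3234)²/4 = 0.08214 m²; mean velocity V = Q/A = 0.01692/0.08214 = 0.2059 m/s.
Reynolds number Re = ρVD/μ = 790 · 0.2059 · 0.3234 / 0.00206 = 2.554e+04.
Re > 4000 → turbulent. Relative roughness ε/D = 0.00209/0.3234 = 0.00646. Haaland: 1/√f = -1.8 log₁₀[(0.00646/3.7)^1.11 + 6.9/2.554e+04] = -1.8 log₁₀[0.000869 + 0.00027] = 5.298, so f = 0.03562.
Darcy-Weisbach: ΔP = f(L/D)(ρV²/2) = 0.03562·(6.606/0.3234)·(790·0.2059²/2) = 0.03562·20.43·16.75 = 12.19 Pa.
Head loss h_f = ΔP/(ρg) = 12.19/(790·9.81) = 0.001573 m.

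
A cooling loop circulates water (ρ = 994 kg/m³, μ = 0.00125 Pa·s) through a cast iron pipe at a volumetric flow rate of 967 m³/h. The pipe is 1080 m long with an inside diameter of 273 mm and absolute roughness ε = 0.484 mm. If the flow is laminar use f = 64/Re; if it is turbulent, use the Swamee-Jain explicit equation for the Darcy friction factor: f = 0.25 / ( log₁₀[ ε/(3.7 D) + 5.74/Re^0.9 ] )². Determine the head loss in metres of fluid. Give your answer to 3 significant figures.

Q = 967 m³/h = 967/3600 = 0.2686 m³/s.
Cross-sectional area A = πD²/4 = π(0.273)²/4 = 0.05853 m²; mean velocity V = Q/A = 0.2686/0.05853 = 4.589 m/s.
Reynolds number Re = ρVD/μ = 994 · 4.589 · 0.273 / 0.00125 = 9.962e+05.
Re > 4000 → turbulent. Relative roughness ε/D = 0.000484/0.273 = 0.00177. Swamee-Jain: f = 0.25/(log₁₀[0.00177/3.7 + 5.74/9.962e+05^0.9])² = 0.25/(log₁₀[0.000479 + 2.29e-05])² = 0.25/(-3.299)² = 0.02297.
Darcy-Weisbach: ΔP = f(L/D)(ρV²/2) = 0.02297·(1080/0.273)·(994·4.589²/2) = 0.02297·3956·1.047e+04 = 9.509e+05 Pa.
Head loss h_f = ΔP/(ρg) = 9.509e+05/(994·9.81) = 97.5 m.

h_f ≈ 97.5 m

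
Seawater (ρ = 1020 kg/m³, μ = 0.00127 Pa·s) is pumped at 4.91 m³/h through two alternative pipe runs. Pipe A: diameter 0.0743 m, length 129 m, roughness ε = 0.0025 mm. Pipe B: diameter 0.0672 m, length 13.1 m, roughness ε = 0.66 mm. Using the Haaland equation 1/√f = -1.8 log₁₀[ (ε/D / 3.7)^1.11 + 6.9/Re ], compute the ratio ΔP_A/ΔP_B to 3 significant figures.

Pipe A: V = Q/A = 0.001364/0.004336 = 0.3146 m/s; Re = 1.877e+04; ε/D = 3.36e-05; Haaland → f = 0.02621; ΔP_A = f(L/D)(ρV²/2) = 2296 Pa.
Pipe B: V = Q/A = 0.001364/0.003547 = 0.3845 m/s; Re = 2.075e+04; ε/D = 0.00982; Haaland → f = 0.04035; ΔP_B = f(L/D)(ρV²/2) = 593.2 Pa.
ΔP_A/ΔP_B = 2296/593.2 = 3.87.

ΔP_A/ΔP_B ≈ 3.87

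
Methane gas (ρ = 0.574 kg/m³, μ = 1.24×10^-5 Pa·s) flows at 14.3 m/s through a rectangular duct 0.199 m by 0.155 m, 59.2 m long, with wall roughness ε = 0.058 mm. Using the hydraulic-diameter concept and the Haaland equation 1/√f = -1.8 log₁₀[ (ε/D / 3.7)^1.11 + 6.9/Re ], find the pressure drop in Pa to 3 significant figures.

Hydraulic diameter D_h = 4A/P = 4·(0.199·0.155)/(2·(0.199+0.155)) = 0.1234/0.708 = 0.1743 m.
Re = ρVD_h/μ = 0.574·14.3·0.1743/1.24e-05 = 1.154e+05.
ε/D_h = 5.8e-05/0.1743 = 0.000333; Haaland gives 1/√f = -1.8 log₁₀[3.23e-05+5.98e-05] = 7.264, so f = 0.01895.
ΔP = f(L/D_h)(ρV²/2) = 0.01895·59.2/0.1743·58.69 = 377.8 Pa.

ΔP ≈ 378 Pa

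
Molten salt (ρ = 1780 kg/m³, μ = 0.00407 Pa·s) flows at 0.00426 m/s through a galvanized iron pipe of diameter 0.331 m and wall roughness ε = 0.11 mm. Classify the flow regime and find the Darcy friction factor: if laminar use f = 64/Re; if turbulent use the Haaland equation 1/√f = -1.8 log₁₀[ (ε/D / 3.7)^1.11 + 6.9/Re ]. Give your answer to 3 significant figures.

Re = ρVD/μ = 1780·0.00426·0.331/0.00407 = 616.7.
Re < 2300 → laminar, so f = 64/Re = 0.1038 (roughness is irrelevant in laminar flow).

f ≈ 0.104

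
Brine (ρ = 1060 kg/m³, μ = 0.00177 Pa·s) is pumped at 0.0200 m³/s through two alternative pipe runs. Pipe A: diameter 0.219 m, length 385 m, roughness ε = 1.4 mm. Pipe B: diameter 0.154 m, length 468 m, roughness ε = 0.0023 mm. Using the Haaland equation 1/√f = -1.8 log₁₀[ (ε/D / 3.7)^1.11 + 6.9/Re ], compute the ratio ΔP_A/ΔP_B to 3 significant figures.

Pipe A: V = Q/A = 0.02/0.03767 = 0.5309 m/s; Re = 6.964e+04; ε/D = 0.00639; Haaland → f = 0.03386; ΔP_A = f(L/D)(ρV²/2) = 8895 Pa.
Pipe B: V = Q/A = 0.02/0.01863 = 1.074 m/s; Re = 9.903e+04; ε/D = 1.49e-05; Haaland → f = 0.01792; ΔP_B = f(L/D)(ρV²/2) = 3.327e+04 Pa.
ΔP_A/ΔP_B = 8895/3.327e+04 = 0.267.

ΔP_A/ΔP_B ≈ 0.267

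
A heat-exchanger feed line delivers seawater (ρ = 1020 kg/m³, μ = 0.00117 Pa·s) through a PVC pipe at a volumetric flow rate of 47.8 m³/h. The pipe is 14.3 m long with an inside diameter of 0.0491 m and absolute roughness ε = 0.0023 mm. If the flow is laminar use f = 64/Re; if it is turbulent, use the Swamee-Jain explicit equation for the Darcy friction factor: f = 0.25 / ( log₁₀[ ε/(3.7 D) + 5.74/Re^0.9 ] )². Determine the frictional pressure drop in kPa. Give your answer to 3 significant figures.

Q = 47.8 m³/h = 47.8/3600 = 0.01328 m³/s.
Cross-sectional area A = πD²/4 = π(0.0491)²/4 = 0.001893 m²; mean velocity V = Q/A = 0.01328/0.001893 = 7.012 m/s.
Reynolds number Re = ρVD/μ = 1020 · 7.012 · 0.0491 / 0.00117 = 3.002e+05.
Re > 4000 → turbulent. Relative roughness ε/D = 2.3e-06/0.0491 = 4.68e-05. Swamee-Jain: f = 0.25/(log₁₀[4.68e-05/3.7 + 5.74/3.002e+05^0.9])² = 0.25/(log₁₀[1.27e-05 + 6.75e-05])² = 0.25/(-4.096)² = 0.0149.
Darcy-Weisbach: ΔP = f(L/D)(ρV²/2) = 0.0149·(14.3/0.0491)·(1020·7.012²/2) = 0.0149·291.2·2.508e+04 = 1.088e+05 Pa.
ΔP = 1.088e+05 Pa = 109 kPa.

ΔP ≈ 109 kPa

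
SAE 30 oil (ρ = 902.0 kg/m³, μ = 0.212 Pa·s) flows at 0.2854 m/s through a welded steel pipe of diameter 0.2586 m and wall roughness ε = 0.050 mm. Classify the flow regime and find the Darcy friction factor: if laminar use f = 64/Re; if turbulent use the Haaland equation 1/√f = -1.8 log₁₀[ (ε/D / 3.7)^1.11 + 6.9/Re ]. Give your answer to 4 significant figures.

f ≈ 0.2038

Re = ρVD/μ = 902·0.2854·0.2586/0.212 = 314.
Re < 2300 → laminar, so f = 64/Re = 0.2038 (roughness is irrelevant in laminar flow).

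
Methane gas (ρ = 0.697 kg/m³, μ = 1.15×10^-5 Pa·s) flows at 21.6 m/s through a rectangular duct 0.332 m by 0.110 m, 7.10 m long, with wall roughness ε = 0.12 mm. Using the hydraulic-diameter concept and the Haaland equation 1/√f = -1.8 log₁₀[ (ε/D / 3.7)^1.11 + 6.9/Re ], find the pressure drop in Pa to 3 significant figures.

Hydraulic diameter D_h = 4A/P = 4·(0.332·0.11)/(2·(0.332+0.11)) = 0.1461/0.884 = 0.1652 m.
Re = ρVD_h/μ = 0.697·21.6·0.1652/1.15e-05 = 2.163e+05.
ε/D_h = 0.00012/0.1652 = 0.000726; Haaland gives 1/√f = -1.8 log₁₀[7.67e-05+3.19e-05] = 7.135, so f = 0.01964.
ΔP = f(L/D_h)(ρV²/2) = 0.01964·7.1/0.1652·162.6 = 137.2 Pa.

ΔP ≈ 137 Pa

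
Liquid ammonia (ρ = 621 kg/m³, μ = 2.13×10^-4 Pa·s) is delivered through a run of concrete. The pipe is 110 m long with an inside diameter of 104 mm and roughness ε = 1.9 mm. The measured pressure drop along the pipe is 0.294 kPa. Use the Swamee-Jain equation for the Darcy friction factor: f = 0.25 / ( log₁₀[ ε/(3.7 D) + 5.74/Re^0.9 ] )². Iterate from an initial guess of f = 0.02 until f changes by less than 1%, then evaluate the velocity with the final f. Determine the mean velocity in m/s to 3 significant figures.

V ≈ 0.136 m/s

Rearranging Darcy-Weisbach: V = √(2·ΔP·D/(f·L·ρ)). With ε/D = 0.0019/0.104 = 0.0183, iterate starting from f = 0.02:
  f = 0.02 → V = √(2·294·0.104/(0.02·110·621)) = 0.2116 m/s; Re = ρVD/μ = 6.415e+04; f → 0.04795
  f = 0.04795 → V = 0.1366 m/s; Re = 4.143e+04; f → 0.04841
Converged (Δf/f < 1%). With the final f = 0.04841: V = √(2·294·0.104/(0.04841·110·621)) = 0.136 m/s.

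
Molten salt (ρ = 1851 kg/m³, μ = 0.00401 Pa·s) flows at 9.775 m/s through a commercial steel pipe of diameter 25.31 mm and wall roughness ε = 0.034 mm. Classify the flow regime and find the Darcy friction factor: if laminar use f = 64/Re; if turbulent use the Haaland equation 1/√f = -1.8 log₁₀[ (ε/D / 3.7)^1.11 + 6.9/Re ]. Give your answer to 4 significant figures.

Re = ρVD/μ = 1851·9.775·0.02531/0.00401 = 1.142e+05.
Re > 4000 → turbulent. ε/D = 3.4e-05/0.02531 = 0.00134; Haaland: 1/√f = -1.8 log₁₀[0.000152 + 6.04e-05] = 6.611, so f = 0.02288.

f ≈ 0.02288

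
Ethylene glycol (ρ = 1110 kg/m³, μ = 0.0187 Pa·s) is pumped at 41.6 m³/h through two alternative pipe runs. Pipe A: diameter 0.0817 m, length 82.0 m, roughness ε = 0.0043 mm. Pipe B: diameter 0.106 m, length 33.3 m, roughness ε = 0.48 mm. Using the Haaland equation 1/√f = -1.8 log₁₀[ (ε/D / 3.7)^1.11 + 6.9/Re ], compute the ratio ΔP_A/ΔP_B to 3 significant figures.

ΔP_A/ΔP_B ≈ 7.22

Pipe A: V = Q/A = 0.01156/0.005242 = 2.204 m/s; Re = 1.069e+04; ε/D = 5.26e-05; Haaland → f = 0.03038; ΔP_A = f(L/D)(ρV²/2) = 8.222e+04 Pa.
Pipe B: V = Q/A = 0.01156/0.008825 = 1.309 m/s; Re = 8239; ε/D = 0.00453; Haaland → f = 0.03808; ΔP_B = f(L/D)(ρV²/2) = 1.138e+04 Pa.
ΔP_A/ΔP_B = 8.222e+04/1.138e+04 = 7.22.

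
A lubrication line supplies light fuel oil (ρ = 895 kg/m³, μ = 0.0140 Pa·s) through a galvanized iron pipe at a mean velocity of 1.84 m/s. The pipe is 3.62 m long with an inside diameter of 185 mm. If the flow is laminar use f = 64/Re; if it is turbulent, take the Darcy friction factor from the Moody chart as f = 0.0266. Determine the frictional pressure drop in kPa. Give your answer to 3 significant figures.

ΔP ≈ 0.789 kPa

Reynolds number Re = ρVD/μ = 895 · 1.84 · 0.185 / 0.014 = 2.176e+04.
Re > 4000 → turbulent; use the Moody-chart value f = 0.0266.
Darcy-Weisbach: ΔP = f(L/D)(ρV²/2) = 0.0266·(3.62/0.185)·(895·1.84²/2) = 0.0266·19.57·1515 = 788.6 Pa.
ΔP = 788.6 Pa = 0.789 kPa.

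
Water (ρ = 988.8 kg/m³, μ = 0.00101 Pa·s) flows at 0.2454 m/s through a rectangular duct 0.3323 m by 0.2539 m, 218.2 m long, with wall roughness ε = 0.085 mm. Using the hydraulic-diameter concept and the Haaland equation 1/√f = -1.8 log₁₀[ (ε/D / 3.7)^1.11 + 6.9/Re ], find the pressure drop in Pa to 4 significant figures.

ΔP ≈ 459.7 Pa

Hydraulic diameter D_h = 4A/P = 4·(0.3323·0.2539)/(2·(0.3323+0.2539)) = 0.3375/1.172 = 0.2879 m.
Re = ρVD_h/μ = 988.8·0.2454·0.2879/0.00101 = 6.916e+04.
ε/D_h = 8.5e-05/0.2879 = 0.000295; Haaland gives 1/√f = -1.8 log₁₀[2.83e-05+9.98e-05] = 7.007, so f = 0.02037.
ΔP = f(L/D_h)(ρV²/2) = 0.02037·218.2/0.2879·29.77 = 459.7 Pa.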